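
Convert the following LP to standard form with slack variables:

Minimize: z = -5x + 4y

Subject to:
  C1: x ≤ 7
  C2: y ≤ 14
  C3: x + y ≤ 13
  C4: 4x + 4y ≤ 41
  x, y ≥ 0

min z = -5x + 4y

s.t.
  x + s1 = 7
  y + s2 = 14
  x + y + s3 = 13
  4x + 4y + s4 = 41
  x, y, s1, s2, s3, s4 ≥ 0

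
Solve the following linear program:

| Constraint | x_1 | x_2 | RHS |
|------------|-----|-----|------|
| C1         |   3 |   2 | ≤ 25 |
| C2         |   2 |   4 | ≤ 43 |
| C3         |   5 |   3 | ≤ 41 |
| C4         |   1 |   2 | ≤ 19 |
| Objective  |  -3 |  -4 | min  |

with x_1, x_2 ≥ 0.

Evaluate the objective at each vertex of the feasible region:
  z(0, 0) = 0
  z(8.2, 0) = -24.6
  z(7, 2) = -29
  z(3, 8) = -41  ←
  z(0, 9.5) = -38
The minimum is at x_1 = 3, x_2 = 8.

x_1 = 3, x_2 = 8, z = -41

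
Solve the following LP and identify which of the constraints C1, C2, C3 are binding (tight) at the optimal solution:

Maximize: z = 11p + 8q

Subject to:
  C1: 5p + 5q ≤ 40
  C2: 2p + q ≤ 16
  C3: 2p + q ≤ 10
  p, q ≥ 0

At p = 2, q = 6, compute slack b - a·x for each constraint:
  C1: 40 − 40 = 0  (binding)
  C2: 16 − 10 = 6  (slack)
  C3: 10 − 10 = 0  (binding)

Optimal: p = 2, q = 6
Binding: C1, C3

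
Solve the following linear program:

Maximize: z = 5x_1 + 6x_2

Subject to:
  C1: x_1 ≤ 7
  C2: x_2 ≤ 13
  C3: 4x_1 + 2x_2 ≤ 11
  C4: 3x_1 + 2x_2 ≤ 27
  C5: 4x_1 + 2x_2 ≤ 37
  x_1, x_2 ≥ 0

Evaluate the objective at each vertex of the feasible region:
  z(0, 0) = 0
  z(2.75, 0) = 13.75
  z(0, 5.5) = 33  ←
The maximum is at x_1 = 0, x_2 = 5.5.

x_1 = 0, x_2 = 5.5, z = 33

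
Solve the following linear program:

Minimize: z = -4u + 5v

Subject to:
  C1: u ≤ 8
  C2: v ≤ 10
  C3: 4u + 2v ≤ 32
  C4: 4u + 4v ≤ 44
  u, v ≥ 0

Evaluate the objective at each vertex of the feasible region:
  z(0, 0) = 0
  z(8, 0) = -32  ←
  z(5, 6) = 10
  z(1, 10) = 46
  z(0, 10) = 50
The minimum is at u = 8, v = 0.

u = 8, v = 0, z = -32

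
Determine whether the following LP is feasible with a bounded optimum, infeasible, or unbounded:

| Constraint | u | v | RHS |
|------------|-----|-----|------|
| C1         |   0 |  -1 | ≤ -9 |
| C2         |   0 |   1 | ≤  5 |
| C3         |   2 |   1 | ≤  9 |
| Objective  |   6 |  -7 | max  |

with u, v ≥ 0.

Infeasible (no feasible solution exists)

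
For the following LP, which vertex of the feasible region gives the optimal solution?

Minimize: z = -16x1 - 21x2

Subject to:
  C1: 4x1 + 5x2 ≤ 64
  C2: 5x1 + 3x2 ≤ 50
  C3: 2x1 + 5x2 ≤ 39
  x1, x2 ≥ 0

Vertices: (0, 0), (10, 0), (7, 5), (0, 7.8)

Evaluate the objective at each vertex of the feasible region:
  z(0, 0) = 0
  z(10, 0) = -160
  z(7, 5) = -217  ←
  z(0, 7.8) = -163.8
The minimum is at x1 = 7, x2 = 5.

(7, 5)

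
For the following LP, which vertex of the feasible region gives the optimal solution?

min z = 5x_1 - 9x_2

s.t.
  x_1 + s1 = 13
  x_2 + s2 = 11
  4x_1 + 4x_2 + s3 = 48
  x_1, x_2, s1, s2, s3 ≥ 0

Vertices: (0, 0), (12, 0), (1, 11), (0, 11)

Evaluate the objective at each vertex of the feasible region:
  z(0, 0) = 0
  z(12, 0) = 60
  z(1, 11) = -94
  z(0, 11) = -99  ←
The minimum is at x_1 = 0, x_2 = 11.

(0, 11)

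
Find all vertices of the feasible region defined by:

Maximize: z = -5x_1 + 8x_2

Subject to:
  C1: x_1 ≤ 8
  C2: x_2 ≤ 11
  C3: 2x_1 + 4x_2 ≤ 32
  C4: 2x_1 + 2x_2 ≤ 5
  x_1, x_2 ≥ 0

(0, 0), (2.5, 0), (0, 2.5)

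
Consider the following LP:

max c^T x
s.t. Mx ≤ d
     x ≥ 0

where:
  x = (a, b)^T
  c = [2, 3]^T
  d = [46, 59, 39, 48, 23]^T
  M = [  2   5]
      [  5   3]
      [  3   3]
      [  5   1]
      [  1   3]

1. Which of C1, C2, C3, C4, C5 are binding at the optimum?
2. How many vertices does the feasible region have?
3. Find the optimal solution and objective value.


1. C3, C5
2. 5
3. a = 8, b = 5, z = 31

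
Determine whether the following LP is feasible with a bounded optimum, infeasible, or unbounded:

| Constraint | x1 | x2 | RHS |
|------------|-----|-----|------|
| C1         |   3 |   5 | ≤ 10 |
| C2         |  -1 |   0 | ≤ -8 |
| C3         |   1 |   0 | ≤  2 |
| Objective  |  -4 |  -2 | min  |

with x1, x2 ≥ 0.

Infeasible (no feasible solution exists)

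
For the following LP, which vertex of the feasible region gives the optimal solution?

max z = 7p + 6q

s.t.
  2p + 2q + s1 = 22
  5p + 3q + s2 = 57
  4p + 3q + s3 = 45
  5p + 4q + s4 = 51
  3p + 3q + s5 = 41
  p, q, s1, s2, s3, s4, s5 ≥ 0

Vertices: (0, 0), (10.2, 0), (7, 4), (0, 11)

Evaluate the objective at each vertex of the feasible region:
  z(0, 0) = 0
  z(10.2, 0) = 71.4
  z(7, 4) = 73  ←
  z(0, 11) = 66
The maximum is at p = 7, q = 4.

(7, 4)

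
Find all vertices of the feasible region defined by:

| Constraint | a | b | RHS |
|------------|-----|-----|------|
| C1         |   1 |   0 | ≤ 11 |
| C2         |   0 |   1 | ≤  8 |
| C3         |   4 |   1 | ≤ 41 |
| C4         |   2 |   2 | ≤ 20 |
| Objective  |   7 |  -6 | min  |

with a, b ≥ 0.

(0, 0), (10, 0), (2, 8), (0, 8)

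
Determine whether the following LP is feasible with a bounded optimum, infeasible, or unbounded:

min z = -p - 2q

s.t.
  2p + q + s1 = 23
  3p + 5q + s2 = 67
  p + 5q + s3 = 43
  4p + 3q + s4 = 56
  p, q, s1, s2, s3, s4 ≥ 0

Feasible with a bounded optimal solution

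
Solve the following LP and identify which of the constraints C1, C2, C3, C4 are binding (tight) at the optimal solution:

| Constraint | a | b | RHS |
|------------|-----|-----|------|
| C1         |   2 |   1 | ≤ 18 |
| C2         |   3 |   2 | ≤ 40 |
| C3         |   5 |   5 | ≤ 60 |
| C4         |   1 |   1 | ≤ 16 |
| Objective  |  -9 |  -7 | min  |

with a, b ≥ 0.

At a = 6, b = 6, compute slack b - a·x for each constraint:
  C1: 18 − 18 = 0  (binding)
  C2: 40 − 30 = 10  (slack)
  C3: 60 − 60 = 0  (binding)
  C4: 16 − 12 = 4  (slack)

Optimal: a = 6, b = 6
Binding: C1, C3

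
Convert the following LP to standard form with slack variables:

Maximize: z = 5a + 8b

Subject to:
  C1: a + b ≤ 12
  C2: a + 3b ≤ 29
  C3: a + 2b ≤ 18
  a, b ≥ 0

max z = 5a + 8b

s.t.
  a + b + s1 = 12
  a + 3b + s2 = 29
  a + 2b + s3 = 18
  a, b, s1, s2, s3 ≥ 0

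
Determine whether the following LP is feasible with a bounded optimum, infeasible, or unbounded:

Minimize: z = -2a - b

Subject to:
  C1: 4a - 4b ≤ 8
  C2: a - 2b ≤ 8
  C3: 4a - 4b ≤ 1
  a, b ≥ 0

Unbounded (objective can decrease without bound)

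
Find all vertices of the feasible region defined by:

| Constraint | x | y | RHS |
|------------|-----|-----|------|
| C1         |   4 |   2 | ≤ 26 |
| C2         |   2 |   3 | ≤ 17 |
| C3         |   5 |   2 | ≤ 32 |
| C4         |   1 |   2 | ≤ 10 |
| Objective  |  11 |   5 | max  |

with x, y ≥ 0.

(0, 0), (6.4, 0), (6, 1), (5.5, 2), (4, 3), (0, 5)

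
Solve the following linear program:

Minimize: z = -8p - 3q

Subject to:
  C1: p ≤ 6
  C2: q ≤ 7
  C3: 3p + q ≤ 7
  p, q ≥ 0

Evaluate the objective at each vertex of the feasible region:
  z(0, 0) = 0
  z(2.333, 0) = -18.67
  z(0, 7) = -21  ←
The minimum is at p = 0, q = 7.

p = 0, q = 7, z = -21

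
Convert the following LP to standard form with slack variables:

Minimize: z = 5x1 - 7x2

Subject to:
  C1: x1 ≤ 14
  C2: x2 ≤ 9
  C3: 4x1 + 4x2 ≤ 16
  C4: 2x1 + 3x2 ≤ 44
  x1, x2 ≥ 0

min z = 5x1 - 7x2

s.t.
  x1 + s1 = 14
  x2 + s2 = 9
  4x1 + 4x2 + s3 = 16
  2x1 + 3x2 + s4 = 44
  x1, x2, s1, s2, s3, s4 ≥ 0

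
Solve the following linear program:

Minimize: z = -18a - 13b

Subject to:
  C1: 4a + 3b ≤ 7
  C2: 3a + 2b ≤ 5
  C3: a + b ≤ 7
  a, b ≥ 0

Evaluate the objective at each vertex of the feasible region:
  z(0, 0) = 0
  z(1.667, 0) = -30
  z(1, 1) = -31  ←
  z(0, 2.333) = -30.33
The minimum is at a = 1, b = 1.

a = 1, b = 1, z = -31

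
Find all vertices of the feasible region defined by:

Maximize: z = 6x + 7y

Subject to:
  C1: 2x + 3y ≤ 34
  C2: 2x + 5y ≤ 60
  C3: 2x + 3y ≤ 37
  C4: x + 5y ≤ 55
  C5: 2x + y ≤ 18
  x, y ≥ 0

(0, 0), (9, 0), (5, 8), (0.7143, 10.86), (0, 11)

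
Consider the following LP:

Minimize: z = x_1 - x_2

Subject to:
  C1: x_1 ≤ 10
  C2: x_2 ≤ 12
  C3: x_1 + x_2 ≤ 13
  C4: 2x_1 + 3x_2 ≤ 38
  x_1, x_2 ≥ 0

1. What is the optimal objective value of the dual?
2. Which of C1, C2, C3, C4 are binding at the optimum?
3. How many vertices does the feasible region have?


1. -12
2. C2
3. 5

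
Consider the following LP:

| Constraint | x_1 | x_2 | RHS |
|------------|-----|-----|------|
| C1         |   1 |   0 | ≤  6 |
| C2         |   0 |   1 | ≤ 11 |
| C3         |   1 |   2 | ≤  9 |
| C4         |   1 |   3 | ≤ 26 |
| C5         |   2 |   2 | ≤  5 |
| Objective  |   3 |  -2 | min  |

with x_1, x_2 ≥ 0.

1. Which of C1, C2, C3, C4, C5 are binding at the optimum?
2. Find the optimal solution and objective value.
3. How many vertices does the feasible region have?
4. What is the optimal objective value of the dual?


1. C5
2. x_1 = 0, x_2 = 2.5, z = -5
3. 3
4. -5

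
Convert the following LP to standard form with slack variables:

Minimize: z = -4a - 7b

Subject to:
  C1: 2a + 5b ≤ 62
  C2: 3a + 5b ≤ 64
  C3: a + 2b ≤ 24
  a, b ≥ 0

min z = -4a - 7b

s.t.
  2a + 5b + s1 = 62
  3a + 5b + s2 = 64
  a + 2b + s3 = 24
  a, b, s1, s2, s3 ≥ 0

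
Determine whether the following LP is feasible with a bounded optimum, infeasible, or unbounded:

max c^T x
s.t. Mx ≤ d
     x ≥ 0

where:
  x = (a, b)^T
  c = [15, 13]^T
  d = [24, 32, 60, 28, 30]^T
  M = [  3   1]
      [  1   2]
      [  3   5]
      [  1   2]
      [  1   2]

Feasible with a bounded optimal solution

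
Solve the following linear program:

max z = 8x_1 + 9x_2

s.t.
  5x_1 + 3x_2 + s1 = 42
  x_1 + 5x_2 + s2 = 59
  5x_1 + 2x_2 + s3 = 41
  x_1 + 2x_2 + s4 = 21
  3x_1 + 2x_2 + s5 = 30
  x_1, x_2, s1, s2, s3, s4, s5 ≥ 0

Evaluate the objective at each vertex of the feasible region:
  z(0, 0) = 0
  z(8.2, 0) = 65.6
  z(7.8, 1) = 71.4
  z(3, 9) = 105  ←
  z(0, 10.5) = 94.5
The maximum is at x_1 = 3, x_2 = 9.

x_1 = 3, x_2 = 9, z = 105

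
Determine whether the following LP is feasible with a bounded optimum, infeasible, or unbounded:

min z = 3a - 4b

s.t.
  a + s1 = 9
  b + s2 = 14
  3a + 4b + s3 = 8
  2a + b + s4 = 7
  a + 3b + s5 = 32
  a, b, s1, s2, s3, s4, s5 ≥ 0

Feasible with a bounded optimal solution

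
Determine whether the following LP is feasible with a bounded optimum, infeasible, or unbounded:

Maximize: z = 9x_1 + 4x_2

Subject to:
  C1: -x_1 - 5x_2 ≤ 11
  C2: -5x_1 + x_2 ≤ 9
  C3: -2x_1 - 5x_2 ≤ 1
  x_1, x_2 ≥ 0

Unbounded (objective can increase without bound)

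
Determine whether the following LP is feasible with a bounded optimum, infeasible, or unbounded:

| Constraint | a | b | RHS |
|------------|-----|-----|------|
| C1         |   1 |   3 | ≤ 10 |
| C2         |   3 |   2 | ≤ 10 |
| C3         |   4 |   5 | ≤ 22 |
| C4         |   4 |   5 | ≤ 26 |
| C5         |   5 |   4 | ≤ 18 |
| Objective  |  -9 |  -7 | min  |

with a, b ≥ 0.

Feasible with a bounded optimal solution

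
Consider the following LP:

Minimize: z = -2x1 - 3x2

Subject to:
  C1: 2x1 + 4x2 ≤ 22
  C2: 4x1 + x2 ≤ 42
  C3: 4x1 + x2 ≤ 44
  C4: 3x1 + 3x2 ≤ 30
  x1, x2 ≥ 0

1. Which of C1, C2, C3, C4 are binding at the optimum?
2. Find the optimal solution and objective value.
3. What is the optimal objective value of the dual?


1. C1, C4
2. x1 = 9, x2 = 1, z = -21
3. -21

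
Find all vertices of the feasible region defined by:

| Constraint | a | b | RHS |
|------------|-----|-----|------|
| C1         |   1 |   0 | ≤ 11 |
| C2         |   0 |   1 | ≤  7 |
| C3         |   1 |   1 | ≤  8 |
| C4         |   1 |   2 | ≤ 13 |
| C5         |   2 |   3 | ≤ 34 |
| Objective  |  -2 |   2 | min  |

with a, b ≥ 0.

(0, 0), (8, 0), (3, 5), (0, 6.5)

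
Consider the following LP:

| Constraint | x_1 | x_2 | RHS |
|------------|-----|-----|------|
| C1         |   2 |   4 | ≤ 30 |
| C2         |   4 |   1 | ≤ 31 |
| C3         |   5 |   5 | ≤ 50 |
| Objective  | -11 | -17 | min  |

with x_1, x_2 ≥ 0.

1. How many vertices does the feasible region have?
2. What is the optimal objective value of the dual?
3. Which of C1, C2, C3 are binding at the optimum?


1. 5
2. -140
3. C1, C3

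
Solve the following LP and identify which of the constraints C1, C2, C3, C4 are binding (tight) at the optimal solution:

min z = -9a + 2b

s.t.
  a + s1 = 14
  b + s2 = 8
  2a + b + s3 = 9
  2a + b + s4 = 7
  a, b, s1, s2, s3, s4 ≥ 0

At a = 3.5, b = 0, compute slack b - a·x for each constraint:
  C1: 14 − 3.5 = 10.5  (slack)
  C2: 8 − 0 = 8  (slack)
  C3: 9 − 7 = 2  (slack)
  C4: 7 − 7 = 0  (binding)

Optimal: a = 3.5, b = 0
Binding: C4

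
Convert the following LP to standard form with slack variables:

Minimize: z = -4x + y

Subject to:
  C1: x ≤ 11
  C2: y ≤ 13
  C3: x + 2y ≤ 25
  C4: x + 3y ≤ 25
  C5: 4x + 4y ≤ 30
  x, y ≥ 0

min z = -4x + y

s.t.
  x + s1 = 11
  y + s2 = 13
  x + 2y + s3 = 25
  x + 3y + s4 = 25
  4x + 4y + s5 = 30
  x, y, s1, s2, s3, s4, s5 ≥ 0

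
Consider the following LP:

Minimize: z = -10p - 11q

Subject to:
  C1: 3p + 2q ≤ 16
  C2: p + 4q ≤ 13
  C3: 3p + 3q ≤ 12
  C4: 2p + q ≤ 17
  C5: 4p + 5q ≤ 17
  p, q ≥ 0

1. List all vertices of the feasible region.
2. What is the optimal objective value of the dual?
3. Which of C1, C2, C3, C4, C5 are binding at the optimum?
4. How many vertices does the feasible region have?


1. (0, 0), (4, 0), (3, 1), (0.2727, 3.182), (0, 3.25)
2. -41
3. C3, C5
4. 5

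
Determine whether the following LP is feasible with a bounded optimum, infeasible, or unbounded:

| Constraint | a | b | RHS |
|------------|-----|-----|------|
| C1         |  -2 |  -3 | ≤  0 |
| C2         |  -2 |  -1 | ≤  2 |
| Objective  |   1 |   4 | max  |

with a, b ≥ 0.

Unbounded (objective can increase without bound)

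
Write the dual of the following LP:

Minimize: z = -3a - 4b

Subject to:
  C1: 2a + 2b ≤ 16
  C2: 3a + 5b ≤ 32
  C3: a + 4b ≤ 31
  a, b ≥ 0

Primal min cᵀx s.t. Ax ≤ b, x ≥ 0  →  Dual max −bᵀy s.t. Aᵀy ≥ −c, y ≥ 0.

Maximize: z = -16y1 - 32y2 - 31y3

Subject to:
  2y1 + 3y2 + y3 ≥ 3
  2y1 + 5y2 + 4y3 ≥ 4
  y1, y2, y3 ≥ 0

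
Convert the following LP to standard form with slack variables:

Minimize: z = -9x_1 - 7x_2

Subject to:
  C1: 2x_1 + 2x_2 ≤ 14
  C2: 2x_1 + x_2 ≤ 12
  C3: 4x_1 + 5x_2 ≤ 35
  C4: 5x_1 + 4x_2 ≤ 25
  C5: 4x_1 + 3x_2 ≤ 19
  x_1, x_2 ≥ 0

min z = -9x_1 - 7x_2

s.t.
  2x_1 + 2x_2 + s1 = 14
  2x_1 + x_2 + s2 = 12
  4x_1 + 5x_2 + s3 = 35
  5x_1 + 4x_2 + s4 = 25
  4x_1 + 3x_2 + s5 = 19
  x_1, x_2, s1, s2, s3, s4, s5 ≥ 0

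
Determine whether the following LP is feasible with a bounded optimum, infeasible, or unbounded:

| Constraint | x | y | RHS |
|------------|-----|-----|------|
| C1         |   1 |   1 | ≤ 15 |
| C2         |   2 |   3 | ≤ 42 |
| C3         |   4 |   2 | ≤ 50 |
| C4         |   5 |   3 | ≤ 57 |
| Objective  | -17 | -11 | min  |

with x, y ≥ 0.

Feasible with a bounded optimal solution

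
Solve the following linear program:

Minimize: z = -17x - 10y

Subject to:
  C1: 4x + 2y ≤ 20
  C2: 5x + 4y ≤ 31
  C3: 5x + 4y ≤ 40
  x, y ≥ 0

Evaluate the objective at each vertex of the feasible region:
  z(0, 0) = 0
  z(5, 0) = -85
  z(3, 4) = -91  ←
  z(0, 7.75) = -77.5
The minimum is at x = 3, y = 4.

x = 3, y = 4, z = -91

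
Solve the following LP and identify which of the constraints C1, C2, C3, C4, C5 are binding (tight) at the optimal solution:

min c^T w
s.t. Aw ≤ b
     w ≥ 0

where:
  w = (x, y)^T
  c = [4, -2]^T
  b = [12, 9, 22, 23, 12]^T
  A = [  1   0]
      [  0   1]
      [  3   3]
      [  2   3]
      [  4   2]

At x = 0, y = 6, compute slack b - a·x for each constraint:
  C1: 12 − 0 = 12  (slack)
  C2: 9 − 6 = 3  (slack)
  C3: 22 − 18 = 4  (slack)
  C4: 23 − 18 = 5  (slack)
  C5: 12 − 12 = 0  (binding)

Optimal: x = 0, y = 6
Binding: C5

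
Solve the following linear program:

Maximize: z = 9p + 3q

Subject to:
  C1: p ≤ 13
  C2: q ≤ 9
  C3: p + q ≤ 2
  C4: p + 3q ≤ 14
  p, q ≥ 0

Evaluate the objective at each vertex of the feasible region:
  z(0, 0) = 0
  z(2, 0) = 18  ←
  z(0, 2) = 6
The maximum is at p = 2, q = 0.

p = 2, q = 0, z = 18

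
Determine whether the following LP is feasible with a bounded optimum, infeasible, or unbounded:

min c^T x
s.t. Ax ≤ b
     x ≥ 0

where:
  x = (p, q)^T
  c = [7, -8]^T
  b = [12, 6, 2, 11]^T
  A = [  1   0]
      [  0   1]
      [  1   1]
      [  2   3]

Feasible with a bounded optimal solution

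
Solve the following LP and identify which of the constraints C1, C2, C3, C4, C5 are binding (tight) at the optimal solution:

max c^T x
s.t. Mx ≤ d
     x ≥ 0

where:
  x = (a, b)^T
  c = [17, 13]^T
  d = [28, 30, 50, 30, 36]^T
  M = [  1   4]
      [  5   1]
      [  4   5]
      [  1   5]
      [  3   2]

At a = 5, b = 5, compute slack b - a·x for each constraint:
  C1: 28 − 25 = 3  (slack)
  C2: 30 − 30 = 0  (binding)
  C3: 50 − 45 = 5  (slack)
  C4: 30 − 30 = 0  (binding)
  C5: 36 − 25 = 11  (slack)

Optimal: a = 5, b = 5
Binding: C2, C4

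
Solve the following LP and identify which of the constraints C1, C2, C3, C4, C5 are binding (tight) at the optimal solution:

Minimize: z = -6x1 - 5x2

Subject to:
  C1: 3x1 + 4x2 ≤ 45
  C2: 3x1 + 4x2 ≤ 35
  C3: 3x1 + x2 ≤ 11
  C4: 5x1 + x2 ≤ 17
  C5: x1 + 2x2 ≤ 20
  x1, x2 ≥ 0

At x1 = 1, x2 = 8, compute slack b - a·x for each constraint:
  C1: 45 − 35 = 10  (slack)
  C2: 35 − 35 = 0  (binding)
  C3: 11 − 11 = 0  (binding)
  C4: 17 − 13 = 4  (slack)
  C5: 20 − 17 = 3  (slack)

Optimal: x1 = 1, x2 = 8
Binding: C2, C3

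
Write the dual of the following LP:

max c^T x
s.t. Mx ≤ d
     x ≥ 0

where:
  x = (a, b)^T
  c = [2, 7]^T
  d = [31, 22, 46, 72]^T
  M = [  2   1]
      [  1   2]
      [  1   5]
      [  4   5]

Primal max cᵀx s.t. Ax ≤ b, x ≥ 0  →  Dual min bᵀy s.t. Aᵀy ≥ c, y ≥ 0.

Minimize: z = 31y1 + 22y2 + 46y3 + 72y4

Subject to:
  2y1 + y2 + y3 + 4y4 ≥ 2
  y1 + 2y2 + 5y3 + 5y4 ≥ 7
  y1, y2, y3, y4 ≥ 0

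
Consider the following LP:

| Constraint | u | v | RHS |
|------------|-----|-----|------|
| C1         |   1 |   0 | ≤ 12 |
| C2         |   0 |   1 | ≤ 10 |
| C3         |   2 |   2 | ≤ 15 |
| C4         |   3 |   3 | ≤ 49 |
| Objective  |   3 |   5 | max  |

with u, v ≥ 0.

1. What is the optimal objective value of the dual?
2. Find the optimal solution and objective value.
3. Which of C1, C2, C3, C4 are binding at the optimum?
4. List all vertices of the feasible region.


1. 37.5
2. u = 0, v = 7.5, z = 37.5
3. C3
4. (0, 0), (7.5, 0), (0, 7.5)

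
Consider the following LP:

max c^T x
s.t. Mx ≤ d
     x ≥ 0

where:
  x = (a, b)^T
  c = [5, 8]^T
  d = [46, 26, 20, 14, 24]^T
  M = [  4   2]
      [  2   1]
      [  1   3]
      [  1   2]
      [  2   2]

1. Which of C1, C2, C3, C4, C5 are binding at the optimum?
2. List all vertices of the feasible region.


1. C4, C5
2. (0, 0), (11.5, 0), (11, 1), (10, 2), (2, 6), (0, 6.667)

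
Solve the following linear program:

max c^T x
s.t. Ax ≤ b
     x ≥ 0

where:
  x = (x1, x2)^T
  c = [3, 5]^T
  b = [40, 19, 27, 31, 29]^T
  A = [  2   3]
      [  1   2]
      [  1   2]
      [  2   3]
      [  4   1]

Evaluate the objective at each vertex of the feasible region:
  z(0, 0) = 0
  z(7.25, 0) = 21.75
  z(5.6, 6.6) = 49.8
  z(5, 7) = 50  ←
  z(0, 9.5) = 47.5
The maximum is at x1 = 5, x2 = 7.

x1 = 5, x2 = 7, z = 50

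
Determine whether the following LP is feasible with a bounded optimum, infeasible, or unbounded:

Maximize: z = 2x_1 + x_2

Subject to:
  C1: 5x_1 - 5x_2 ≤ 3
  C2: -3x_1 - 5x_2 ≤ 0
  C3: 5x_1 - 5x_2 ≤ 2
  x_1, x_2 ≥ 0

Unbounded (objective can increase without bound)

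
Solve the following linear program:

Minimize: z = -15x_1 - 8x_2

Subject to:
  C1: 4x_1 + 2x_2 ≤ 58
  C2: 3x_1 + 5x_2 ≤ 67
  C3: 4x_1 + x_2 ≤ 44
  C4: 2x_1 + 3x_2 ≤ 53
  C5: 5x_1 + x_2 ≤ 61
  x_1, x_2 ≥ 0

Evaluate the objective at each vertex of the feasible region:
  z(0, 0) = 0
  z(11, 0) = -165
  z(9, 8) = -199  ←
  z(0, 13.4) = -107.2
The minimum is at x_1 = 9, x_2 = 8.

x_1 = 9, x_2 = 8, z = -199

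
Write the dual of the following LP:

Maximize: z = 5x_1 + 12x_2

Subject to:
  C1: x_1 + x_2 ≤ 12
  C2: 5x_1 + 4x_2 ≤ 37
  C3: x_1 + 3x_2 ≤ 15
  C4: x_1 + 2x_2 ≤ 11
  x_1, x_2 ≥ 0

Primal max cᵀx s.t. Ax ≤ b, x ≥ 0  →  Dual min bᵀy s.t. Aᵀy ≥ c, y ≥ 0.

Minimize: z = 12y1 + 37y2 + 15y3 + 11y4

Subject to:
  y1 + 5y2 + y3 + y4 ≥ 5
  y1 + 4y2 + 3y3 + 2y4 ≥ 12
  y1, y2, y3, y4 ≥ 0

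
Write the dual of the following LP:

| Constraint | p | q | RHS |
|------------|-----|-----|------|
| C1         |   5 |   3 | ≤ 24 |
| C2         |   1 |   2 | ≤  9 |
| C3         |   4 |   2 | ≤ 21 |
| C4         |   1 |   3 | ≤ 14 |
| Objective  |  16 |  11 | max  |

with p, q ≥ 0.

Primal max cᵀx s.t. Ax ≤ b, x ≥ 0  →  Dual min bᵀy s.t. Aᵀy ≥ c, y ≥ 0.

Minimize: z = 24y1 + 9y2 + 21y3 + 14y4

Subject to:
  5y1 + y2 + 4y3 + y4 ≥ 16
  3y1 + 2y2 + 2y3 + 3y4 ≥ 11
  y1, y2, y3, y4 ≥ 0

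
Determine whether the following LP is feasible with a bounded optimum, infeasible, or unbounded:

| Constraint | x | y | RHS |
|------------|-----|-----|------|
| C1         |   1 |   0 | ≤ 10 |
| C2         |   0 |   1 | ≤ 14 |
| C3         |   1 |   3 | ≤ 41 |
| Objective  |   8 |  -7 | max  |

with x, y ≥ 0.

Feasible with a bounded optimal solution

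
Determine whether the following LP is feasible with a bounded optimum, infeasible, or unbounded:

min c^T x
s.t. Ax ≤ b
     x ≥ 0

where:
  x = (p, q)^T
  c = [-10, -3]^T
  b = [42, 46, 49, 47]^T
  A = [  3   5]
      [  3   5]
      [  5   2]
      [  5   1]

Feasible with a bounded optimal solution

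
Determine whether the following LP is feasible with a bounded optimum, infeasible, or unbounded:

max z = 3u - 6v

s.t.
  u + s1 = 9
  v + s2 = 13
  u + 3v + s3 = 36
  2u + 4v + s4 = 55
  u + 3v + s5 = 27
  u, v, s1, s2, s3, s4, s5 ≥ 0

Feasible with a bounded optimal solution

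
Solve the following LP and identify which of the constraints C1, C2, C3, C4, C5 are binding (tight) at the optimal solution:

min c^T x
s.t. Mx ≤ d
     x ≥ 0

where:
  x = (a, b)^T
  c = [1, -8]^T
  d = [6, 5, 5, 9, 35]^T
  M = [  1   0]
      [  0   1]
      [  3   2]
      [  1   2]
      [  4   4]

At a = 0, b = 2.5, compute slack b - a·x for each constraint:
  C1: 6 − 0 = 6  (slack)
  C2: 5 − 2.5 = 2.5  (slack)
  C3: 5 − 5 = 0  (binding)
  C4: 9 − 5 = 4  (slack)
  C5: 35 − 10 = 25  (slack)

Optimal: a = 0, b = 2.5
Binding: C3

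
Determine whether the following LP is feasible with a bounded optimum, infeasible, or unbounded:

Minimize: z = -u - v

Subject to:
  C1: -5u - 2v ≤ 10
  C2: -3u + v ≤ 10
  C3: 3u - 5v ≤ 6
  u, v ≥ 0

Unbounded (objective can decrease without bound)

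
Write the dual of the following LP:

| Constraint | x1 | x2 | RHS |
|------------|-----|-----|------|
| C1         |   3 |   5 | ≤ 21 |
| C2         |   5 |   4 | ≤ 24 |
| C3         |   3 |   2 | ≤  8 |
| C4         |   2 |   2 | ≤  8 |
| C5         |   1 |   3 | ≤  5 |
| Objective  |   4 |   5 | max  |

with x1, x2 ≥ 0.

Primal max cᵀx s.t. Ax ≤ b, x ≥ 0  →  Dual min bᵀy s.t. Aᵀy ≥ c, y ≥ 0.

Minimize: z = 21y1 + 24y2 + 8y3 + 8y4 + 5y5

Subject to:
  3y1 + 5y2 + 3y3 + 2y4 + y5 ≥ 4
  5y1 + 4y2 + 2y3 + 2y4 + 3y5 ≥ 5
  y1, y2, y3, y4, y5 ≥ 0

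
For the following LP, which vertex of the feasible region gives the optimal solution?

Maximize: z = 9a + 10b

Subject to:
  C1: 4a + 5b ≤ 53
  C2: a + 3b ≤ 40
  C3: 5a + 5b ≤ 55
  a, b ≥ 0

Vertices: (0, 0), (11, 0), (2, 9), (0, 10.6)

Evaluate the objective at each vertex of the feasible region:
  z(0, 0) = 0
  z(11, 0) = 99
  z(2, 9) = 108  ←
  z(0, 10.6) = 106
The maximum is at a = 2, b = 9.

(2, 9)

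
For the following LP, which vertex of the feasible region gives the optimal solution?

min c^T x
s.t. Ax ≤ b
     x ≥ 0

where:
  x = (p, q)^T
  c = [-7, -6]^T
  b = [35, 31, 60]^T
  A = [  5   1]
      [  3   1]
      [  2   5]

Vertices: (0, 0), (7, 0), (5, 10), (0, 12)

Evaluate the objective at each vertex of the feasible region:
  z(0, 0) = 0
  z(7, 0) = -49
  z(5, 10) = -95  ←
  z(0, 12) = -72
The minimum is at p = 5, q = 10.

(5, 10)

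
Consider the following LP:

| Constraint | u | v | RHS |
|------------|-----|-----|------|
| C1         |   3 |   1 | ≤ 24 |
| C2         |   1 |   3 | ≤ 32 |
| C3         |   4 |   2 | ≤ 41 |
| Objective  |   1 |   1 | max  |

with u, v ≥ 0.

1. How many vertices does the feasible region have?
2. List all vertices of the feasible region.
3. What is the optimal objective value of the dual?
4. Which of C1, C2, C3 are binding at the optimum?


1. 4
2. (0, 0), (8, 0), (5, 9), (0, 10.67)
3. 14
4. C1, C2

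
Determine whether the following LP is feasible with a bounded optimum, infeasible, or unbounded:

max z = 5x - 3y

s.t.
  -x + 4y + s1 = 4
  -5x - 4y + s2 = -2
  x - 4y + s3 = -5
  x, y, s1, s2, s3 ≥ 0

Infeasible (no feasible solution exists)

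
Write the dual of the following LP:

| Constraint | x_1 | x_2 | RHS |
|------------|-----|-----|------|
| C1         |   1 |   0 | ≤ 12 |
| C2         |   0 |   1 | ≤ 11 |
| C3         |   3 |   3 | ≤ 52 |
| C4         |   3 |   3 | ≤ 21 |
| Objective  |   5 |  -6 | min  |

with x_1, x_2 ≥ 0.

Primal min cᵀx s.t. Ax ≤ b, x ≥ 0  →  Dual max −bᵀy s.t. Aᵀy ≥ −c, y ≥ 0.

Maximize: z = -12y1 - 11y2 - 52y3 - 21y4

Subject to:
  y1 + 3y3 + 3y4 ≥ -5
  y2 + 3y3 + 3y4 ≥ 6
  y1, y2, y3, y4 ≥ 0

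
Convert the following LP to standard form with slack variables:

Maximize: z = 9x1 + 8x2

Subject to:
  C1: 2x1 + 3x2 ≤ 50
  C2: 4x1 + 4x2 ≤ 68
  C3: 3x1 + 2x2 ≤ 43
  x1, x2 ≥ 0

max z = 9x1 + 8x2

s.t.
  2x1 + 3x2 + s1 = 50
  4x1 + 4x2 + s2 = 68
  3x1 + 2x2 + s3 = 43
  x1, x2, s1, s2, s3 ≥ 0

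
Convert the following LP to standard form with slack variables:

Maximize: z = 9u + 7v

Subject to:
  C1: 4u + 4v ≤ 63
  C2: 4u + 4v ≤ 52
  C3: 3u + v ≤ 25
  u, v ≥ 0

max z = 9u + 7v

s.t.
  4u + 4v + s1 = 63
  4u + 4v + s2 = 52
  3u + v + s3 = 25
  u, v, s1, s2, s3 ≥ 0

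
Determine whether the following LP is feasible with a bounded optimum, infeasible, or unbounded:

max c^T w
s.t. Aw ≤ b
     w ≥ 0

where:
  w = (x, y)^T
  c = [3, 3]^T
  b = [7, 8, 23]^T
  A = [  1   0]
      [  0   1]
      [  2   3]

Feasible with a bounded optimal solution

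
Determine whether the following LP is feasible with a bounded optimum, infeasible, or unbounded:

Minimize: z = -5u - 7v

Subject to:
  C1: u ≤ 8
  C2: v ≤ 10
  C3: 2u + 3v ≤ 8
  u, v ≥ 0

Feasible with a bounded optimal solution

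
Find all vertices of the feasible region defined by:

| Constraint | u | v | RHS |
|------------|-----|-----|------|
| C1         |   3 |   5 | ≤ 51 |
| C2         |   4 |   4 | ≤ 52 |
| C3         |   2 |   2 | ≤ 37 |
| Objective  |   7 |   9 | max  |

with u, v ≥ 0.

(0, 0), (13, 0), (7, 6), (0, 10.2)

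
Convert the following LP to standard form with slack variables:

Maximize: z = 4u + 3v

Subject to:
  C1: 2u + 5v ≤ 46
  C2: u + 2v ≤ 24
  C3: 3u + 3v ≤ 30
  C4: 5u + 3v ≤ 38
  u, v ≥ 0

max z = 4u + 3v

s.t.
  2u + 5v + s1 = 46
  u + 2v + s2 = 24
  3u + 3v + s3 = 30
  5u + 3v + s4 = 38
  u, v, s1, s2, s3, s4 ≥ 0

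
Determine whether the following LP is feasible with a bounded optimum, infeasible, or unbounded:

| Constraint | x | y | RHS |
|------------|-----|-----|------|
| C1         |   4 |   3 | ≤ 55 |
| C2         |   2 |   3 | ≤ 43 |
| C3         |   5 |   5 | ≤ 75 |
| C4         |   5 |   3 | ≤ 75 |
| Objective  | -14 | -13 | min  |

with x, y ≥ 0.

Feasible with a bounded optimal solution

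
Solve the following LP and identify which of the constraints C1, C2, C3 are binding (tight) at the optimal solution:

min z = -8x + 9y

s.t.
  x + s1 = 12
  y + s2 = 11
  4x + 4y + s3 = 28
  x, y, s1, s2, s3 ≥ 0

At x = 7, y = 0, compute slack b - a·x for each constraint:
  C1: 12 − 7 = 5  (slack)
  C2: 11 − 0 = 11  (slack)
  C3: 28 − 28 = 0  (binding)

Optimal: x = 7, y = 0
Binding: C3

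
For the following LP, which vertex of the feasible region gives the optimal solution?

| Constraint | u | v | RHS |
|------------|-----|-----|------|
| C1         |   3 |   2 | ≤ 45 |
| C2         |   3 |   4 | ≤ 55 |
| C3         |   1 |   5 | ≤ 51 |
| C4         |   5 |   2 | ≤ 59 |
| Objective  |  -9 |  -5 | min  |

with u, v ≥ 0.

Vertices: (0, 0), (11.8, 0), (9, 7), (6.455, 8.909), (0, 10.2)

Evaluate the objective at each vertex of the feasible region:
  z(0, 0) = 0
  z(11.8, 0) = -106.2
  z(9, 7) = -116  ←
  z(6.455, 8.909) = -102.6
  z(0, 10.2) = -51
The minimum is at u = 9, v = 7.

(9, 7)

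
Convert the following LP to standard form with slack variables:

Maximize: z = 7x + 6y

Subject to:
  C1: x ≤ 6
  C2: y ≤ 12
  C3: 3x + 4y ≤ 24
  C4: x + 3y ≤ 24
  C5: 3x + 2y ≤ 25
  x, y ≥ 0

max z = 7x + 6y

s.t.
  x + s1 = 6
  y + s2 = 12
  3x + 4y + s3 = 24
  x + 3y + s4 = 24
  3x + 2y + s5 = 25
  x, y, s1, s2, s3, s4, s5 ≥ 0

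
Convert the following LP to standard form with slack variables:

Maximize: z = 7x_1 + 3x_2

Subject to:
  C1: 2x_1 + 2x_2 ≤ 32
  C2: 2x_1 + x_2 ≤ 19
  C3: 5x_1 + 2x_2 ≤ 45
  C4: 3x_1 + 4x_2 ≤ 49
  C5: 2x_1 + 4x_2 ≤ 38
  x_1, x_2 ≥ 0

max z = 7x_1 + 3x_2

s.t.
  2x_1 + 2x_2 + s1 = 32
  2x_1 + x_2 + s2 = 19
  5x_1 + 2x_2 + s3 = 45
  3x_1 + 4x_2 + s4 = 49
  2x_1 + 4x_2 + s5 = 38
  x_1, x_2, s1, s2, s3, s4, s5 ≥ 0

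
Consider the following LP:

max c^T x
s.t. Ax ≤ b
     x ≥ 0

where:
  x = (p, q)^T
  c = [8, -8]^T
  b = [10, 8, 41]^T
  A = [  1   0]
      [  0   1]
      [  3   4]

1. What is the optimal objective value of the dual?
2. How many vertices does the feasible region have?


1. 80
2. 5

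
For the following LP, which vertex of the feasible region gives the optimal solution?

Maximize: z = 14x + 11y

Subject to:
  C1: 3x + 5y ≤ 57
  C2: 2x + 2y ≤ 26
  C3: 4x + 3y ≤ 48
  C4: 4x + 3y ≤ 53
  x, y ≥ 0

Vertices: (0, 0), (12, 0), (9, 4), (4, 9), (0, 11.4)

Evaluate the objective at each vertex of the feasible region:
  z(0, 0) = 0
  z(12, 0) = 168
  z(9, 4) = 170  ←
  z(4, 9) = 155
  z(0, 11.4) = 125.4
The maximum is at x = 9, y = 4.

(9, 4)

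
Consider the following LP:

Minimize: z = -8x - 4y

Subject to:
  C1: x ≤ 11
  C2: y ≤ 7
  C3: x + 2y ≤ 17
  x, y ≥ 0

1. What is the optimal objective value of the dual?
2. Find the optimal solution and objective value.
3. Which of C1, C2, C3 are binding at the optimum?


1. -100
2. x = 11, y = 3, z = -100
3. C1, C3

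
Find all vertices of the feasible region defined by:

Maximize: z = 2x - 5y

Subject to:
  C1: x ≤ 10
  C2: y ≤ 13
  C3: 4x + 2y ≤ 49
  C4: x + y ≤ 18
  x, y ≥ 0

(0, 0), (10, 0), (10, 4.5), (6.5, 11.5), (5, 13), (0, 13)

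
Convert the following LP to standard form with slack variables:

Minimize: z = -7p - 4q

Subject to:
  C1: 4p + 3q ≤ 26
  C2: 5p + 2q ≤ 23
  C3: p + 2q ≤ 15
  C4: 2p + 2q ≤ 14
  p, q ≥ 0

min z = -7p - 4q

s.t.
  4p + 3q + s1 = 26
  5p + 2q + s2 = 23
  p + 2q + s3 = 15
  2p + 2q + s4 = 14
  p, q, s1, s2, s3, s4 ≥ 0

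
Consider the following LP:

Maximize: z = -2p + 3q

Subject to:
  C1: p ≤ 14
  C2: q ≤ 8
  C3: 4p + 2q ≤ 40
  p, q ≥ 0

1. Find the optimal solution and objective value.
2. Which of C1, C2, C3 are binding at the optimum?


1. p = 0, q = 8, z = 24
2. C2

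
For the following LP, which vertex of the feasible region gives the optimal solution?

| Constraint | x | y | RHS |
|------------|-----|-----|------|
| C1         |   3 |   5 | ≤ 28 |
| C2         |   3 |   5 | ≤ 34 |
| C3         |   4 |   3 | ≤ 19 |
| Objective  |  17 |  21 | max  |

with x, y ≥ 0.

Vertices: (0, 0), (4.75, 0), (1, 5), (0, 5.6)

Evaluate the objective at each vertex of the feasible region:
  z(0, 0) = 0
  z(4.75, 0) = 80.75
  z(1, 5) = 122  ←
  z(0, 5.6) = 117.6
The maximum is at x = 1, y = 5.

(1, 5)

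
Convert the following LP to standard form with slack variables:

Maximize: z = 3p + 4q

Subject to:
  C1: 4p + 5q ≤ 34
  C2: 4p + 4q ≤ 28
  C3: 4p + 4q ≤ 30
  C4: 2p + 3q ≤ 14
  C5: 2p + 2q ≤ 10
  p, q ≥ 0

max z = 3p + 4q

s.t.
  4p + 5q + s1 = 34
  4p + 4q + s2 = 28
  4p + 4q + s3 = 30
  2p + 3q + s4 = 14
  2p + 2q + s5 = 10
  p, q, s1, s2, s3, s4, s5 ≥ 0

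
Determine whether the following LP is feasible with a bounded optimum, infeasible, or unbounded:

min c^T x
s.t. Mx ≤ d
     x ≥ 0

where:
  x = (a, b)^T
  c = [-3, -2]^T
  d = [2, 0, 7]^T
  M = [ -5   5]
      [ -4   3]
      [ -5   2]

Unbounded (objective can decrease without bound)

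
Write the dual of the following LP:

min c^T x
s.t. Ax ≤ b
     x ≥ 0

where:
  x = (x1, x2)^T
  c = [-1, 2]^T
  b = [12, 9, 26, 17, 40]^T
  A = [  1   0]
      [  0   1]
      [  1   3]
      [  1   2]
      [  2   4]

Primal min cᵀx s.t. Ax ≤ b, x ≥ 0  →  Dual max −bᵀy s.t. Aᵀy ≥ −c, y ≥ 0.

Maximize: z = -12y1 - 9y2 - 26y3 - 17y4 - 40y5

Subject to:
  y1 + y3 + y4 + 2y5 ≥ 1
  y2 + 3y3 + 2y4 + 4y5 ≥ -2
  y1, y2, y3, y4, y5 ≥ 0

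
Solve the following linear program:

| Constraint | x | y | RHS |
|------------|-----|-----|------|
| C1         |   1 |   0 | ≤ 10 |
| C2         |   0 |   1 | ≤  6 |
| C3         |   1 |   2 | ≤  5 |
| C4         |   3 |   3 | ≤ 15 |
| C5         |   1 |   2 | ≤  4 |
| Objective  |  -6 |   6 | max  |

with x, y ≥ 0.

Evaluate the objective at each vertex of the feasible region:
  z(0, 0) = 0
  z(4, 0) = -24
  z(0, 2) = 12  ←
The maximum is at x = 0, y = 2.

x = 0, y = 2, z = 12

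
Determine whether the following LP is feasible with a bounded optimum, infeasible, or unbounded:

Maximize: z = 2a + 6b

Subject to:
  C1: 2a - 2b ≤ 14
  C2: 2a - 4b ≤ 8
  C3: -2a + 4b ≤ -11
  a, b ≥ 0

Infeasible (no feasible solution exists)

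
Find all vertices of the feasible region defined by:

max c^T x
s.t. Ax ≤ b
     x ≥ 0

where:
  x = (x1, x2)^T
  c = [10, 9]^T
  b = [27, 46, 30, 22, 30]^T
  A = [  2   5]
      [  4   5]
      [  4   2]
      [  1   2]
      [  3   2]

(0, 0), (7.5, 0), (6, 3), (0, 5.4)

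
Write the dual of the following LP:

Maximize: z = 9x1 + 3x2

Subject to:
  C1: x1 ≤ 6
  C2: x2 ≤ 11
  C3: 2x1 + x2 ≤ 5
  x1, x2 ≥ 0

Primal max cᵀx s.t. Ax ≤ b, x ≥ 0  →  Dual min bᵀy s.t. Aᵀy ≥ c, y ≥ 0.

Minimize: z = 6y1 + 11y2 + 5y3

Subject to:
  y1 + 2y3 ≥ 9
  y2 + y3 ≥ 3
  y1, y2, y3 ≥ 0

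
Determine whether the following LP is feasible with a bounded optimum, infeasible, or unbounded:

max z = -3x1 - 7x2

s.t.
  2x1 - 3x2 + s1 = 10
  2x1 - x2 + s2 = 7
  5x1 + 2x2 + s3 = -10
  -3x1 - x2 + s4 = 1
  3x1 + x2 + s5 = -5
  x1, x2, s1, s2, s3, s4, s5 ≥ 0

Infeasible (no feasible solution exists)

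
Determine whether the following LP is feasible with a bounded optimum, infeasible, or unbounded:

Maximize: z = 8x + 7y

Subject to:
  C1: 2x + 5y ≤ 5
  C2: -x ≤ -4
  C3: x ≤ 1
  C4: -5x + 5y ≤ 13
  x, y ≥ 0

Infeasible (no feasible solution exists)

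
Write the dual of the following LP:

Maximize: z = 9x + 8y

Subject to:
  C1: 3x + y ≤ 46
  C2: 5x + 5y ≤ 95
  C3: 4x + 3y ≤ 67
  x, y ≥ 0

Primal max cᵀx s.t. Ax ≤ b, x ≥ 0  →  Dual min bᵀy s.t. Aᵀy ≥ c, y ≥ 0.

Minimize: z = 46y1 + 95y2 + 67y3

Subject to:
  3y1 + 5y2 + 4y3 ≥ 9
  y1 + 5y2 + 3y3 ≥ 8
  y1, y2, y3 ≥ 0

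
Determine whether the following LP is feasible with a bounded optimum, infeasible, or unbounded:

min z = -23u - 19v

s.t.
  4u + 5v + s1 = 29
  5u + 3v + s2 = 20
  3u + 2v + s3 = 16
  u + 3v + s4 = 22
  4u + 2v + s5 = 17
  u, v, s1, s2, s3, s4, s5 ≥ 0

Feasible with a bounded optimal solution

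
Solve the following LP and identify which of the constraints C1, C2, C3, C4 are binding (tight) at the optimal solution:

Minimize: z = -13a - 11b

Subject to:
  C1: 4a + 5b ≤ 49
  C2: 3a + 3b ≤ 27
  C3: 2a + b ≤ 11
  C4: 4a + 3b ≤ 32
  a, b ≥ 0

At a = 2, b = 7, compute slack b - a·x for each constraint:
  C1: 49 − 43 = 6  (slack)
  C2: 27 − 27 = 0  (binding)
  C3: 11 − 11 = 0  (binding)
  C4: 32 − 29 = 3  (slack)

Optimal: a = 2, b = 7
Binding: C2, C3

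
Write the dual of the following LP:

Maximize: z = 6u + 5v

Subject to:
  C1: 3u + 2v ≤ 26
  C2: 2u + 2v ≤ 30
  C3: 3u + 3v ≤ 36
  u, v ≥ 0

Primal max cᵀx s.t. Ax ≤ b, x ≥ 0  →  Dual min bᵀy s.t. Aᵀy ≥ c, y ≥ 0.

Minimize: z = 26y1 + 30y2 + 36y3

Subject to:
  3y1 + 2y2 + 3y3 ≥ 6
  2y1 + 2y2 + 3y3 ≥ 5
  y1, y2, y3 ≥ 0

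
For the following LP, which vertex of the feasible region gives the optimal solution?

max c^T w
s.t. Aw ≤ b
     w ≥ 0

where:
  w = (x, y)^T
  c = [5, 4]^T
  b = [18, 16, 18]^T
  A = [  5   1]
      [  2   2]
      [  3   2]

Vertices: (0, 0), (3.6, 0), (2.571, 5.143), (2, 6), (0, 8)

Evaluate the objective at each vertex of the feasible region:
  z(0, 0) = 0
  z(3.6, 0) = 18
  z(2.571, 5.143) = 33.43
  z(2, 6) = 34  ←
  z(0, 8) = 32
The maximum is at x = 2, y = 6.

(2, 6)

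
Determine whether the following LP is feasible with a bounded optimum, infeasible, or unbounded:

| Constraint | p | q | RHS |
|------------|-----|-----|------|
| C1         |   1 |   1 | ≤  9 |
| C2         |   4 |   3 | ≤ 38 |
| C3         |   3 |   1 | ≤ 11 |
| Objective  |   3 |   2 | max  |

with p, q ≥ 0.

Feasible with a bounded optimal solution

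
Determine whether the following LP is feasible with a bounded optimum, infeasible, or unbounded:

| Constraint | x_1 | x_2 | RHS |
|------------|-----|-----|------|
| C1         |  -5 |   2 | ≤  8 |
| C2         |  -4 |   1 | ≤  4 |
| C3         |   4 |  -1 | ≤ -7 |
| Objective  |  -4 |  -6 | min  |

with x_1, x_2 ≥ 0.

Infeasible (no feasible solution exists)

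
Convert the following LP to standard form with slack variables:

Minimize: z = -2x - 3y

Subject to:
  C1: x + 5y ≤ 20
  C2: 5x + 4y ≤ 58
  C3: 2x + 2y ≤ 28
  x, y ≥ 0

min z = -2x - 3y

s.t.
  x + 5y + s1 = 20
  5x + 4y + s2 = 58
  2x + 2y + s3 = 28
  x, y, s1, s2, s3 ≥ 0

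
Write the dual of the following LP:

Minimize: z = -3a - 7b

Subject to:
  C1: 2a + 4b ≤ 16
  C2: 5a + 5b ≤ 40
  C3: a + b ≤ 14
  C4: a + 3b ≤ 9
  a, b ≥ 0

Primal min cᵀx s.t. Ax ≤ b, x ≥ 0  →  Dual max −bᵀy s.t. Aᵀy ≥ −c, y ≥ 0.

Maximize: z = -16y1 - 40y2 - 14y3 - 9y4

Subject to:
  2y1 + 5y2 + y3 + y4 ≥ 3
  4y1 + 5y2 + y3 + 3y4 ≥ 7
  y1, y2, y3, y4 ≥ 0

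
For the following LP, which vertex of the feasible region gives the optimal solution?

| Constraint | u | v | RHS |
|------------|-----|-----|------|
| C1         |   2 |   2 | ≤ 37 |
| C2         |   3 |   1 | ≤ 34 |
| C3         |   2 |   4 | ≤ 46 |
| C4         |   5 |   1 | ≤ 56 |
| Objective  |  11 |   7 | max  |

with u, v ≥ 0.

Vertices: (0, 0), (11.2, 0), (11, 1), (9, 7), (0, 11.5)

Evaluate the objective at each vertex of the feasible region:
  z(0, 0) = 0
  z(11.2, 0) = 123.2
  z(11, 1) = 128
  z(9, 7) = 148  ←
  z(0, 11.5) = 80.5
The maximum is at u = 9, v = 7.

(9, 7)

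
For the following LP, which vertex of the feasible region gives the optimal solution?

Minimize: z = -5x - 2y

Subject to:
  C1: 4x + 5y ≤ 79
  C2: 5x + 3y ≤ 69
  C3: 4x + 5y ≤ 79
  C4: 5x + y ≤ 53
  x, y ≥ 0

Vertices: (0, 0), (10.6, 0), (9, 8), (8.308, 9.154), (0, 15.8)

Evaluate the objective at each vertex of the feasible region:
  z(0, 0) = 0
  z(10.6, 0) = -53
  z(9, 8) = -61  ←
  z(8.308, 9.154) = -59.85
  z(0, 15.8) = -31.6
The minimum is at x = 9, y = 8.

(9, 8)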